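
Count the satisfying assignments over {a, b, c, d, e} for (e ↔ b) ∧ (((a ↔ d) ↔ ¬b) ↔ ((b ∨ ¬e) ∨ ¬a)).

8

Initial set: {((e ↔ b) ∧ (((a ↔ d) ↔ ¬b) ↔ ((b ∨ ¬e) ∨ ¬a)))}.
((e ↔ b) ∧ (((a ↔ d) ↔ ¬b) ↔ ((b ∨ ¬e) ∨ ¬a))): α-rule — add (e ↔ b), (((a ↔ d) ↔ ¬b) ↔ ((b ∨ ¬e) ∨ ¬a)).
(e ↔ b): β-rule — branch into e, b  //  ¬e, ¬b.
  branch 1 (add e, b):
    (((a ↔ d) ↔ ¬b) ↔ ((b ∨ ¬e) ∨ ¬a)): β-rule — branch into ((a ↔ d) ↔ ¬b), ((b ∨ ¬e) ∨ ¬a)  //  ¬((a ↔ d) ↔ ¬b), ¬((b ∨ ¬e) ∨ ¬a).
      branch 1.1 (add ((a ↔ d) ↔ ¬b), ((b ∨ ¬e) ∨ ¬a)):
        ((a ↔ d) ↔ ¬b): β-rule — branch into (a ↔ d), ¬b  //  ¬(a ↔ d), ¬¬b.
          branch 1.1.1 (add (a ↔ d), ¬b):
            × closes — contains both b and ¬b.
          branch 1.1.2 (add ¬(a ↔ d), ¬¬b):
            ((b ∨ ¬e) ∨ ¬a): β-rule — branch into (b ∨ ¬e)  //  ¬a.
              branch 1.1.2.1 (add (b ∨ ¬e)):
                ¬(a ↔ d): β-rule — branch into a, ¬d  //  ¬a, d.
                  branch 1.1.2.1.1 (add a, ¬d):
                    (b ∨ ¬e): β-rule — branch into b  //  ¬e.
                      branch 1.1.2.1.1.1 (add b):
                        ○ open, literals {a=1, b=1, d=0, e=1}.
                      branch 1.1.2.1.1.2 (add ¬e):
                        × closes — contains both e and ¬e.
                  branch 1.1.2.1.2 (add ¬a, d):
                    (b ∨ ¬e): β-rule — branch into b  //  ¬e.
                      branch 1.1.2.1.2.1 (add b):
                        ○ open, literals {a=0, b=1, d=1, e=1}.
                      branch 1.1.2.1.2.2 (add ¬e):
                        × closes — contains both e and ¬e.
              branch 1.1.2.2 (add ¬a):
                ¬(a ↔ d): β-rule — branch into a, ¬d  //  ¬a, d.
                  branch 1.1.2.2.1 (add a, ¬d):
                    × closes — contains both a and ¬a.
                  branch 1.1.2.2.2 (add ¬a, d):
                    ○ open, literals {a=0, b=1, d=1, e=1}.
      branch 1.2 (add ¬((a ↔ d) ↔ ¬b), ¬((b ∨ ¬e) ∨ ¬a)):
        ¬((b ∨ ¬e) ∨ ¬a): α-rule — add ¬(b ∨ ¬e), ¬¬a.
        ¬(b ∨ ¬e): α-rule — add ¬b, ¬¬e.
        × closes — contains both b and ¬b.
  branch 2 (add ¬e, ¬b):
    (((a ↔ d) ↔ ¬b) ↔ ((b ∨ ¬e) ∨ ¬a)): β-rule — branch into ((a ↔ d) ↔ ¬b), ((b ∨ ¬e) ∨ ¬a)  //  ¬((a ↔ d) ↔ ¬b), ¬((b ∨ ¬e) ∨ ¬a).
      branch 2.1 (add ((a ↔ d) ↔ ¬b), ((b ∨ ¬e) ∨ ¬a)):
        ((a ↔ d) ↔ ¬b): β-rule — branch into (a ↔ d), ¬b  //  ¬(a ↔ d), ¬¬b.
          branch 2.1.1 (add (a ↔ d), ¬b):
            ((b ∨ ¬e) ∨ ¬a): β-rule — branch into (b ∨ ¬e)  //  ¬a.
              branch 2.1.1.1 (add (b ∨ ¬e)):
                (a ↔ d): β-rule — branch into a, d  //  ¬a, ¬d.
                  branch 2.1.1.1.1 (add a, d):
                    (b ∨ ¬e): β-rule — branch into b  //  ¬e.
                      branch 2.1.1.1.1.1 (add b):
                        × closes — contains both b and ¬b.
                      branch 2.1.1.1.1.2 (add ¬e):
                        ○ open, literals {a=1, b=0, d=1, e=0}.
                  branch 2.1.1.1.2 (add ¬a, ¬d):
                    (b ∨ ¬e): β-rule — branch into b  //  ¬e.
                      branch 2.1.1.1.2.1 (add b):
                        × closes — contains both b and ¬b.
                      branch 2.1.1.1.2.2 (add ¬e):
                        ○ open, literals {a=0, b=0, d=0, e=0}.
              branch 2.1.1.2 (add ¬a):
                (a ↔ d): β-rule — branch into a, d  //  ¬a, ¬d.
                  branch 2.1.1.2.1 (add a, d):
                    × closes — contains both a and ¬a.
                  branch 2.1.1.2.2 (add ¬a, ¬d):
                    ○ open, literals {a=0, b=0, d=0, e=0}.
          branch 2.1.2 (add ¬(a ↔ d), ¬¬b):
            × closes — contains both b and ¬b.
      branch 2.2 (add ¬((a ↔ d) ↔ ¬b), ¬((b ∨ ¬e) ∨ ¬a)):
        ¬((b ∨ ¬e) ∨ ¬a): α-rule — add ¬(b ∨ ¬e), ¬¬a.
        ¬(b ∨ ¬e): α-rule — add ¬b, ¬¬e.
        × closes — contains both e and ¬e.
10 branches closed, 6 open.
Each open branch fixes some atoms; the unmentioned ones are free. Counting distinct full assignments: branch {a=1, b=1, d=0, e=1} (c) contributes 2 new; branch {a=0, b=1, d=1, e=1} (c) contributes 2 new; branch {a=0, b=1, d=1, e=1} (c) contributes 0 new; branch {a=1, b=0, d=1, e=0} (c) contributes 2 new; branch {a=0, b=0, d=0, e=0} (c) contributes 2 new; branch {a=0, b=0, d=0, e=0} (c) contributes 0 new. Total: 8.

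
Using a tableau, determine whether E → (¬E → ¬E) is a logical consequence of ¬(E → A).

Yes

Initial set: {¬(E → A); ¬(E → (¬E → ¬E))}.
¬(E → A): α-rule — add E, ¬A.
¬(E → (¬E → ¬E)): α-rule — add E, ¬(¬E → ¬E).
¬(¬E → ¬E): α-rule — add ¬E, ¬¬E.
× closes — contains both E and ¬E.
All 1 branch closes.
Every branch closed, so the premises entail the conclusion.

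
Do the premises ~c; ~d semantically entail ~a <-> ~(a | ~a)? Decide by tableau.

Initial set: {~c; ~d; ~(~a <-> ~(a | ~a))}.
~(~a <-> ~(a | ~a)): β-rule — branch into ~a, ~~(a | ~a)  //  ~~a, ~(a | ~a).
  branch 1 (add ~a, ~~(a | ~a)):
    ~~(a | ~a): β-rule — branch into a  //  ~a.
      branch 1.1 (add a):
        × closes — contains both a and ~a.
      branch 1.2 (add ~a):
        ○ open, literals {a=false, c=false, d=false}.
  branch 2 (add ~~a, ~(a | ~a)):
    ~(a | ~a): α-rule — add ~a, ~~a.
    × closes — contains both a and ~a.
2 branches closed, 1 open.
An open branch gives a countermodel: a=false, c=false, d=false (unmentioned atoms arbitrary); the premises hold there but the conclusion fails.

No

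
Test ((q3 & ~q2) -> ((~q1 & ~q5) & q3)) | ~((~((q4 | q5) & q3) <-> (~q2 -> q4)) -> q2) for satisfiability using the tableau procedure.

Satisfiable

Initial set: {(((q3 & ~q2) -> ((~q1 & ~q5) & q3)) | ~((~((q4 | q5) & q3) <-> (~q2 -> q4)) -> q2))}.
(((q3 & ~q2) -> ((~q1 & ~q5) & q3)) | ~((~((q4 | q5) & q3) <-> (~q2 -> q4)) -> q2)): β-rule — branch into ((q3 & ~q2) -> ((~q1 & ~q5) & q3))  //  ~((~((q4 | q5) & q3) <-> (~q2 -> q4)) -> q2).
  branch 1 (add ((q3 & ~q2) -> ((~q1 & ~q5) & q3))):
    ((q3 & ~q2) -> ((~q1 & ~q5) & q3)): β-rule — branch into ~(q3 & ~q2)  //  ((~q1 & ~q5) & q3).
      branch 1.1 (add ~(q3 & ~q2)):
        ~(q3 & ~q2): β-rule — branch into ~q3  //  ~~q2.
          branch 1.1.1 (add ~q3):
            ○ open, literals {q3=F}.
          branch 1.1.2 (add ~~q2):
            ○ open, literals {q2=T}.
      branch 1.2 (add ((~q1 & ~q5) & q3)):
        ((~q1 & ~q5) & q3): α-rule — add (~q1 & ~q5), q3.
        (~q1 & ~q5): α-rule — add ~q1, ~q5.
        ○ open, literals {q1=F, q3=T, q5=F}.
  branch 2 (add ~((~((q4 | q5) & q3) <-> (~q2 -> q4)) -> q2)):
    ~((~((q4 | q5) & q3) <-> (~q2 -> q4)) -> q2): α-rule — add (~((q4 | q5) & q3) <-> (~q2 -> q4)), ~q2.
    (~((q4 | q5) & q3) <-> (~q2 -> q4)): β-rule — branch into ~((q4 | q5) & q3), (~q2 -> q4)  //  ~~((q4 | q5) & q3), ~(~q2 -> q4).
      branch 2.1 (add ~((q4 | q5) & q3), (~q2 -> q4)):
        ~((q4 | q5) & q3): β-rule — branch into ~(q4 | q5)  //  ~q3.
          branch 2.1.1 (add ~(q4 | q5)):
            ~(q4 | q5): α-rule — add ~q4, ~q5.
            (~q2 -> q4): β-rule — branch into ~~q2  //  q4.
              branch 2.1.1.1 (add ~~q2):
                × closes — contains both q2 and ~q2.
              branch 2.1.1.2 (add q4):
                × closes — contains both q4 and ~q4.
          branch 2.1.2 (add ~q3):
            (~q2 -> q4): β-rule — branch into ~~q2  //  q4.
              branch 2.1.2.1 (add ~~q2):
                × closes — contains both q2 and ~q2.
              branch 2.1.2.2 (add q4):
                ○ open, literals {q2=F, q3=F, q4=T}.
      branch 2.2 (add ~~((q4 | q5) & q3), ~(~q2 -> q4)):
        ~~((q4 | q5) & q3): α-rule — add (q4 | q5), q3.
        ~(~q2 -> q4): α-rule — add ~q2, ~q4.
        (q4 | q5): β-rule — branch into q4  //  q5.
          branch 2.2.1 (add q4):
            × closes — contains both q4 and ~q4.
          branch 2.2.2 (add q5):
            ○ open, literals {q2=F, q3=T, q4=F, q5=T}.
4 branches closed, 5 open.
An open branch gives a satisfying assignment: q3=F.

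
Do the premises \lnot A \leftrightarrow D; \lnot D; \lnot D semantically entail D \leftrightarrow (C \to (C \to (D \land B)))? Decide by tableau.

Initial set: {(\lnot A \leftrightarrow D); \lnot D; \lnot D; \lnot (D \leftrightarrow (C \to (C \to (D \land B))))}.
(\lnot A \leftrightarrow D): β-rule — branch into \lnot A, D  //  \lnot \lnot A, \lnot D.
  branch 1 (add \lnot A, D):
    × closes — contains both D and \lnot D.
  branch 2 (add \lnot \lnot A, \lnot D):
    \lnot (D \leftrightarrow (C \to (C \to (D \land B)))): β-rule — branch into D, \lnot (C \to (C \to (D \land B)))  //  \lnot D, (C \to (C \to (D \land B))).
      branch 2.1 (add D, \lnot (C \to (C \to (D \land B)))):
        × closes — contains both D and \lnot D.
      branch 2.2 (add \lnot D, (C \to (C \to (D \land B)))):
        (C \to (C \to (D \land B))): β-rule — branch into \lnot C  //  (C \to (D \land B)).
          branch 2.2.1 (add \lnot C):
            ○ open, literals {A=1, C=0, D=0}.
          branch 2.2.2 (add (C \to (D \land B))):
            (C \to (D \land B)): β-rule — branch into \lnot C  //  (D \land B).
              branch 2.2.2.1 (add \lnot C):
                ○ open, literals {A=1, C=0, D=0}.
              branch 2.2.2.2 (add (D \land B)):
                (D \land B): α-rule — add D, B.
                × closes — contains both D and \lnot D.
3 branches closed, 2 open.
An open branch gives a countermodel: A=1, C=0, D=0 (unmentioned atoms arbitrary); the premises hold there but the conclusion fails.

No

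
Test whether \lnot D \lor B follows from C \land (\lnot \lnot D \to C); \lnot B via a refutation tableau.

No

Initial set: {(C \land (\lnot \lnot D \to C)); \lnot B; \lnot (\lnot D \lor B)}.
(C \land (\lnot \lnot D \to C)): α-rule — add C, (\lnot \lnot D \to C).
\lnot (\lnot D \lor B): α-rule — add \lnot \lnot D, \lnot B.
(\lnot \lnot D \to C): β-rule — branch into \lnot \lnot \lnot D  //  C.
  branch 1 (add \lnot \lnot \lnot D):
    \lnot \lnot \lnot D: drop double negation, giving \lnot D.
    × closes — contains both D and \lnot D.
  branch 2 (add C):
    ○ open, literals {B=0, C=1, D=1}.
1 branch closed, 1 open.
An open branch gives a countermodel: B=0, C=1, D=1 (unmentioned atoms arbitrary); the premises hold there but the conclusion fails.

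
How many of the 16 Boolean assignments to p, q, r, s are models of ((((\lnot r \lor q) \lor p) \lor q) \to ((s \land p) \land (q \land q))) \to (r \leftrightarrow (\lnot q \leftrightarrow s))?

14

Initial set: {(((((\lnot r \lor q) \lor p) \lor q) \to ((s \land p) \land (q \land q))) \to (r \leftrightarrow (\lnot q \leftrightarrow s)))}.
(((((\lnot r \lor q) \lor p) \lor q) \to ((s \land p) \land (q \land q))) \to (r \leftrightarrow (\lnot q \leftrightarrow s))): β-rule — branch into \lnot ((((\lnot r \lor q) \lor p) \lor q) \to ((s \land p) \land (q \land q)))  //  (r \leftrightarrow (\lnot q \leftrightarrow s)).
  branch 1 (add \lnot ((((\lnot r \lor q) \lor p) \lor q) \to ((s \land p) \land (q \land q)))):
    \lnot ((((\lnot r \lor q) \lor p) \lor q) \to ((s \land p) \land (q \land q))): α-rule — add (((\lnot r \lor q) \lor p) \lor q), \lnot ((s \land p) \land (q \land q)).
    (((\lnot r \lor q) \lor p) \lor q): β-rule — branch into ((\lnot r \lor q) \lor p)  //  q.
      branch 1.1 (add ((\lnot r \lor q) \lor p)):
        \lnot ((s \land p) \land (q \land q)): β-rule — branch into \lnot (s \land p)  //  \lnot (q \land q).
          branch 1.1.1 (add \lnot (s \land p)):
            ((\lnot r \lor q) \lor p): β-rule — branch into (\lnot r \lor q)  //  p.
              branch 1.1.1.1 (add (\lnot r \lor q)):
                \lnot (s \land p): β-rule — branch into \lnot s  //  \lnot p.
                  branch 1.1.1.1.1 (add \lnot s):
                    (\lnot r \lor q): β-rule — branch into \lnot r  //  q.
                      branch 1.1.1.1.1.1 (add \lnot r):
                        ○ open, literals {r=F, s=F}.
                      branch 1.1.1.1.1.2 (add q):
                        ○ open, literals {q=T, s=F}.
                  branch 1.1.1.1.2 (add \lnot p):
                    (\lnot r \lor q): β-rule — branch into \lnot r  //  q.
                      branch 1.1.1.1.2.1 (add \lnot r):
                        ○ open, literals {p=F, r=F}.
                      branch 1.1.1.1.2.2 (add q):
                        ○ open, literals {p=F, q=T}.
              branch 1.1.1.2 (add p):
                \lnot (s \land p): β-rule — branch into \lnot s  //  \lnot p.
                  branch 1.1.1.2.1 (add \lnot s):
                    ○ open, literals {p=T, s=F}.
                  branch 1.1.1.2.2 (add \lnot p):
                    × closes — contains both p and \lnot p.
          branch 1.1.2 (add \lnot (q \land q)):
            ((\lnot r \lor q) \lor p): β-rule — branch into (\lnot r \lor q)  //  p.
              branch 1.1.2.1 (add (\lnot r \lor q)):
                \lnot (q \land q): β-rule — branch into \lnot q  //  \lnot q.
                  branch 1.1.2.1.1 (add \lnot q):
                    (\lnot r \lor q): β-rule — branch into \lnot r  //  q.
                      branch 1.1.2.1.1.1 (add \lnot r):
                        ○ open, literals {q=F, r=F}.
                      branch 1.1.2.1.1.2 (add q):
                        × closes — contains both q and \lnot q.
                  branch 1.1.2.1.2 (add \lnot q):
                    (\lnot r \lor q): β-rule — branch into \lnot r  //  q.
                      branch 1.1.2.1.2.1 (add \lnot r):
                        ○ open, literals {q=F, r=F}.
                      branch 1.1.2.1.2.2 (add q):
                        × closes — contains both q and \lnot q.
              branch 1.1.2.2 (add p):
                \lnot (q \land q): β-rule — branch into \lnot q  //  \lnot q.
                  branch 1.1.2.2.1 (add \lnot q):
                    ○ open, literals {p=T, q=F}.
                  branch 1.1.2.2.2 (add \lnot q):
                    ○ open, literals {p=T, q=F}.
      branch 1.2 (add q):
        \lnot ((s \land p) \land (q \land q)): β-rule — branch into \lnot (s \land p)  //  \lnot (q \land q).
          branch 1.2.1 (add \lnot (s \land p)):
            \lnot (s \land p): β-rule — branch into \lnot s  //  \lnot p.
              branch 1.2.1.1 (add \lnot s):
                ○ open, literals {q=T, s=F}.
              branch 1.2.1.2 (add \lnot p):
                ○ open, literals {p=F, q=T}.
          branch 1.2.2 (add \lnot (q \land q)):
            \lnot (q \land q): β-rule — branch into \lnot q  //  \lnot q.
              branch 1.2.2.1 (add \lnot q):
                × closes — contains both q and \lnot q.
              branch 1.2.2.2 (add \lnot q):
                × closes — contains both q and \lnot q.
  branch 2 (add (r \leftrightarrow (\lnot q \leftrightarrow s))):
    (r \leftrightarrow (\lnot q \leftrightarrow s)): β-rule — branch into r, (\lnot q \leftrightarrow s)  //  \lnot r, \lnot (\lnot q \leftrightarrow s).
      branch 2.1 (add r, (\lnot q \leftrightarrow s)):
        (\lnot q \leftrightarrow s): β-rule — branch into \lnot q, s  //  \lnot \lnot q, \lnot s.
          branch 2.1.1 (add \lnot q, s):
            ○ open, literals {q=F, r=T, s=T}.
          branch 2.1.2 (add \lnot \lnot q, \lnot s):
            ○ open, literals {q=T, r=T, s=F}.
      branch 2.2 (add \lnot r, \lnot (\lnot q \leftrightarrow s)):
        \lnot (\lnot q \leftrightarrow s): β-rule — branch into \lnot q, \lnot s  //  \lnot \lnot q, s.
          branch 2.2.1 (add \lnot q, \lnot s):
            ○ open, literals {q=F, r=F, s=F}.
          branch 2.2.2 (add \lnot \lnot q, s):
            ○ open, literals {q=T, r=F, s=T}.
5 branches closed, 15 open.
Each open branch fixes some atoms; the unmentioned ones are free. Counting distinct full assignments: branch {r=F, s=F} (p, q) contributes 4 new; branch {q=T, s=F} (p, r) contributes 2 new; branch {p=F, r=F} (q, s) contributes 2 new; branch {p=F, q=T} (r, s) contributes 1 new; branch {p=T, s=F} (q, r) contributes 1 new; branch {q=F, r=F} (p, s) contributes 1 new; branch {q=F, r=F} (p, s) contributes 0 new; branch {p=T, q=F} (r, s) contributes 1 new; branch {p=T, q=F} (r, s) contributes 0 new; branch {q=T, s=F} (p, r) contributes 0 new; branch {p=F, q=T} (r, s) contributes 0 new; branch {q=F, r=T, s=T} (p) contributes 1 new; branch {q=T, r=T, s=F} (p) contributes 0 new; branch {q=F, r=F, s=F} (p) contributes 0 new; branch {q=T, r=F, s=T} (p) contributes 1 new. Total: 14.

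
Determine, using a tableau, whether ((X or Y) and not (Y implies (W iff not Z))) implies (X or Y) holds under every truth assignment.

Valid

Assume the negation and expand:
Initial set: {F (((X or Y) and not (Y implies (W iff not Z))) implies (X or Y))}.
F (((X or Y) and not (Y implies (W iff not Z))) implies (X or Y)): α-rule — add T ((X or Y) and not (Y implies (W iff not Z))), F (X or Y).
T ((X or Y) and not (Y implies (W iff not Z))): α-rule — add T (X or Y), T not (Y implies (W iff not Z)).
F (X or Y): α-rule — add F X, F Y.
T not (Y implies (W iff not Z)): α-rule — add T Y, F (W iff not Z).
× closes — contains both Y and not Y.
All 1 branch closes.
Every branch closed, so the negation is unsatisfiable and the formula is valid.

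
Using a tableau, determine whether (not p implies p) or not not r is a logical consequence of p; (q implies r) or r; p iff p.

Yes

Initial set: {p; ((q implies r) or r); (p iff p); not ((not p implies p) or not not r)}.
not ((not p implies p) or not not r): α-rule — add not (not p implies p), not not not r.
not (not p implies p): α-rule — add not p, not p.
× closes — contains both p and not p.
All 1 branch closes.
Every branch closed, so the premises entail the conclusion.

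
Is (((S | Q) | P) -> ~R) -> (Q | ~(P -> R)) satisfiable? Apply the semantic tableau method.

Satisfiable

Initial set: {T ((((S | Q) | P) -> ~R) -> (Q | ~(P -> R)))}.
T ((((S | Q) | P) -> ~R) -> (Q | ~(P -> R))): β-rule — branch into F (((S | Q) | P) -> ~R)  //  T (Q | ~(P -> R)).
  branch 1 (add F (((S | Q) | P) -> ~R)):
    F (((S | Q) | P) -> ~R): α-rule — add T ((S | Q) | P), F ~R.
    T ((S | Q) | P): β-rule — branch into T (S | Q)  //  T P.
      branch 1.1 (add T (S | Q)):
        T (S | Q): β-rule — branch into T S  //  T Q.
          branch 1.1.1 (add T S):
            ○ open, literals {R=1, S=1}.
          branch 1.1.2 (add T Q):
            ○ open, literals {Q=1, R=1}.
      branch 1.2 (add T P):
        ○ open, literals {P=1, R=1}.
  branch 2 (add T (Q | ~(P -> R))):
    T (Q | ~(P -> R)): β-rule — branch into T Q  //  T ~(P -> R).
      branch 2.1 (add T Q):
        ○ open, literals {Q=1}.
      branch 2.2 (add T ~(P -> R)):
        T ~(P -> R): α-rule — add T P, F R.
        ○ open, literals {P=1, R=0}.
0 branches closed, 5 open.
An open branch gives a satisfying assignment: R=1, S=1.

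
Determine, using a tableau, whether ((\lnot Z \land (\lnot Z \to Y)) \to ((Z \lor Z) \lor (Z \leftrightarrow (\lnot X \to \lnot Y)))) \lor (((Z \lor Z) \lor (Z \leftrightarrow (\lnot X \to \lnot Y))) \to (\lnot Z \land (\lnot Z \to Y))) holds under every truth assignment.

Assume the negation and expand:
Initial set: {\lnot (((\lnot Z \land (\lnot Z \to Y)) \to ((Z \lor Z) \lor (Z \leftrightarrow (\lnot X \to \lnot Y)))) \lor (((Z \lor Z) \lor (Z \leftrightarrow (\lnot X \to \lnot Y))) \to (\lnot Z \land (\lnot Z \to Y))))}.
\lnot (((\lnot Z \land (\lnot Z \to Y)) \to ((Z \lor Z) \lor (Z \leftrightarrow (\lnot X \to \lnot Y)))) \lor (((Z \lor Z) \lor (Z \leftrightarrow (\lnot X \to \lnot Y))) \to (\lnot Z \land (\lnot Z \to Y)))): α-rule — add \lnot ((\lnot Z \land (\lnot Z \to Y)) \to ((Z \lor Z) \lor (Z \leftrightarrow (\lnot X \to \lnot Y)))), \lnot (((Z \lor Z) \lor (Z \leftrightarrow (\lnot X \to \lnot Y))) \to (\lnot Z \land (\lnot Z \to Y))).
\lnot ((\lnot Z \land (\lnot Z \to Y)) \to ((Z \lor Z) \lor (Z \leftrightarrow (\lnot X \to \lnot Y)))): α-rule — add (\lnot Z \land (\lnot Z \to Y)), \lnot ((Z \lor Z) \lor (Z \leftrightarrow (\lnot X \to \lnot Y))).
\lnot (((Z \lor Z) \lor (Z \leftrightarrow (\lnot X \to \lnot Y))) \to (\lnot Z \land (\lnot Z \to Y))): α-rule — add ((Z \lor Z) \lor (Z \leftrightarrow (\lnot X \to \lnot Y))), \lnot (\lnot Z \land (\lnot Z \to Y)).
(\lnot Z \land (\lnot Z \to Y)): α-rule — add \lnot Z, (\lnot Z \to Y).
\lnot ((Z \lor Z) \lor (Z \leftrightarrow (\lnot X \to \lnot Y))): α-rule — add \lnot (Z \lor Z), \lnot (Z \leftrightarrow (\lnot X \to \lnot Y)).
\lnot (Z \lor Z): α-rule — add \lnot Z, \lnot Z.
((Z \lor Z) \lor (Z \leftrightarrow (\lnot X \to \lnot Y))): β-rule — branch into (Z \lor Z)  //  (Z \leftrightarrow (\lnot X \to \lnot Y)).
  branch 1 (add (Z \lor Z)):
    \lnot (\lnot Z \land (\lnot Z \to Y)): β-rule — branch into \lnot \lnot Z  //  \lnot (\lnot Z \to Y).
      branch 1.1 (add \lnot \lnot Z):
        × closes — contains both Z and \lnot Z.
      branch 1.2 (add \lnot (\lnot Z \to Y)):
        \lnot (\lnot Z \to Y): α-rule — add \lnot Z, \lnot Y.
        (\lnot Z \to Y): β-rule — branch into \lnot \lnot Z  //  Y.
          branch 1.2.1 (add \lnot \lnot Z):
            × closes — contains both Z and \lnot Z.
          branch 1.2.2 (add Y):
            × closes — contains both Y and \lnot Y.
  branch 2 (add (Z \leftrightarrow (\lnot X \to \lnot Y))):
    \lnot (\lnot Z \land (\lnot Z \to Y)): β-rule — branch into \lnot \lnot Z  //  \lnot (\lnot Z \to Y).
      branch 2.1 (add \lnot \lnot Z):
        × closes — contains both Z and \lnot Z.
      branch 2.2 (add \lnot (\lnot Z \to Y)):
        \lnot (\lnot Z \to Y): α-rule — add \lnot Z, \lnot Y.
        (\lnot Z \to Y): β-rule — branch into \lnot \lnot Z  //  Y.
          branch 2.2.1 (add \lnot \lnot Z):
            × closes — contains both Z and \lnot Z.
          branch 2.2.2 (add Y):
            × closes — contains both Y and \lnot Y.
All 6 branches close.
Every branch closed, so the negation is unsatisfiable and the formula is valid.

Valid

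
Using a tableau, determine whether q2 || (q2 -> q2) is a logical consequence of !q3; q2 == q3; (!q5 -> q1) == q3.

Initial set: {!q3; (q2 == q3); ((!q5 -> q1) == q3); !(q2 || (q2 -> q2))}.
!(q2 || (q2 -> q2)): α-rule — add !q2, !(q2 -> q2).
!(q2 -> q2): α-rule — add q2, !q2.
× closes — contains both q2 and !q2.
All 1 branch closes.
Every branch closed, so the premises entail the conclusion.

Yes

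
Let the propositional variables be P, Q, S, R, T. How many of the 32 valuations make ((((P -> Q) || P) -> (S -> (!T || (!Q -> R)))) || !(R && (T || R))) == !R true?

Initial set: {(((((P -> Q) || P) -> (S -> (!T || (!Q -> R)))) || !(R && (T || R))) == !R)}.
(((((P -> Q) || P) -> (S -> (!T || (!Q -> R)))) || !(R && (T || R))) == !R): β-rule — branch into ((((P -> Q) || P) -> (S -> (!T || (!Q -> R)))) || !(R && (T || R))), !R  //  !((((P -> Q) || P) -> (S -> (!T || (!Q -> R)))) || !(R && (T || R))), !!R.
  branch 1 (add ((((P -> Q) || P) -> (S -> (!T || (!Q -> R)))) || !(R && (T || R))), !R):
    ((((P -> Q) || P) -> (S -> (!T || (!Q -> R)))) || !(R && (T || R))): β-rule — branch into (((P -> Q) || P) -> (S -> (!T || (!Q -> R))))  //  !(R && (T || R)).
      branch 1.1 (add (((P -> Q) || P) -> (S -> (!T || (!Q -> R))))):
        (((P -> Q) || P) -> (S -> (!T || (!Q -> R)))): β-rule — branch into !((P -> Q) || P)  //  (S -> (!T || (!Q -> R))).
          branch 1.1.1 (add !((P -> Q) || P)):
            !((P -> Q) || P): α-rule — add !(P -> Q), !P.
            !(P -> Q): α-rule — add P, !Q.
            × closes — contains both P and !P.
          branch 1.1.2 (add (S -> (!T || (!Q -> R)))):
            (S -> (!T || (!Q -> R))): β-rule — branch into !S  //  (!T || (!Q -> R)).
              branch 1.1.2.1 (add !S):
                ○ open, literals {R=false, S=false}.
              branch 1.1.2.2 (add (!T || (!Q -> R))):
                (!T || (!Q -> R)): β-rule — branch into !T  //  (!Q -> R).
                  branch 1.1.2.2.1 (add !T):
                    ○ open, literals {R=false, T=false}.
                  branch 1.1.2.2.2 (add (!Q -> R)):
                    (!Q -> R): β-rule — branch into !!Q  //  R.
                      branch 1.1.2.2.2.1 (add !!Q):
                        ○ open, literals {Q=true, R=false}.
                      branch 1.1.2.2.2.2 (add R):
                        × closes — contains both R and !R.
      branch 1.2 (add !(R && (T || R))):
        !(R && (T || R)): β-rule — branch into !R  //  !(T || R).
          branch 1.2.1 (add !R):
            ○ open, literals {R=false}.
          branch 1.2.2 (add !(T || R)):
            !(T || R): α-rule — add !T, !R.
            ○ open, literals {R=false, T=false}.
  branch 2 (add !((((P -> Q) || P) -> (S -> (!T || (!Q -> R)))) || !(R && (T || R))), !!R):
    !((((P -> Q) || P) -> (S -> (!T || (!Q -> R)))) || !(R && (T || R))): α-rule — add !(((P -> Q) || P) -> (S -> (!T || (!Q -> R)))), !!(R && (T || R)).
    !(((P -> Q) || P) -> (S -> (!T || (!Q -> R)))): α-rule — add ((P -> Q) || P), !(S -> (!T || (!Q -> R))).
    !!(R && (T || R)): α-rule — add R, (T || R).
    !(S -> (!T || (!Q -> R))): α-rule — add S, !(!T || (!Q -> R)).
    !(!T || (!Q -> R)): α-rule — add !!T, !(!Q -> R).
    !(!Q -> R): α-rule — add !Q, !R.
    × closes — contains both R and !R.
3 branches closed, 5 open.
Each open branch fixes some atoms; the unmentioned ones are free. Counting distinct full assignments: branch {R=false, S=false} (P, Q, T) contributes 8 new; branch {R=false, T=false} (P, Q, S) contributes 4 new; branch {Q=true, R=false} (P, S, T) contributes 2 new; branch {R=false} (P, Q, S, T) contributes 2 new; branch {R=false, T=false} (P, Q, S) contributes 0 new. Total: 16.

16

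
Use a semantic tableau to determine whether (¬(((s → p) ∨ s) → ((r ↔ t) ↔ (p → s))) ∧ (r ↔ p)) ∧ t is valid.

Assume the negation and expand:
Initial set: {¬((¬(((s → p) ∨ s) → ((r ↔ t) ↔ (p → s))) ∧ (r ↔ p)) ∧ t)}.
¬((¬(((s → p) ∨ s) → ((r ↔ t) ↔ (p → s))) ∧ (r ↔ p)) ∧ t): β-rule — branch into ¬(¬(((s → p) ∨ s) → ((r ↔ t) ↔ (p → s))) ∧ (r ↔ p))  //  ¬t.
  branch 1 (add ¬(¬(((s → p) ∨ s) → ((r ↔ t) ↔ (p → s))) ∧ (r ↔ p))):
    ¬(¬(((s → p) ∨ s) → ((r ↔ t) ↔ (p → s))) ∧ (r ↔ p)): β-rule — branch into ¬¬(((s → p) ∨ s) → ((r ↔ t) ↔ (p → s)))  //  ¬(r ↔ p).
      branch 1.1 (add ¬¬(((s → p) ∨ s) → ((r ↔ t) ↔ (p → s)))):
        ¬¬(((s → p) ∨ s) → ((r ↔ t) ↔ (p → s))): β-rule — branch into ¬((s → p) ∨ s)  //  ((r ↔ t) ↔ (p → s)).
          branch 1.1.1 (add ¬((s → p) ∨ s)):
            ¬((s → p) ∨ s): α-rule — add ¬(s → p), ¬s.
            ¬(s → p): α-rule — add s, ¬p.
            × closes — contains both s and ¬s.
          branch 1.1.2 (add ((r ↔ t) ↔ (p → s))):
            ((r ↔ t) ↔ (p → s)): β-rule — branch into (r ↔ t), (p → s)  //  ¬(r ↔ t), ¬(p → s).
              branch 1.1.2.1 (add (r ↔ t), (p → s)):
                (r ↔ t): β-rule — branch into r, t  //  ¬r, ¬t.
                  branch 1.1.2.1.1 (add r, t):
                    (p → s): β-rule — branch into ¬p  //  s.
                      branch 1.1.2.1.1.1 (add ¬p):
                        ○ open, literals {p=F, r=T, t=T}.
                      branch 1.1.2.1.1.2 (add s):
                        ○ open, literals {r=T, s=T, t=T}.
                  branch 1.1.2.1.2 (add ¬r, ¬t):
                    (p → s): β-rule — branch into ¬p  //  s.
                      branch 1.1.2.1.2.1 (add ¬p):
                        ○ open, literals {p=F, r=F, t=F}.
                      branch 1.1.2.1.2.2 (add s):
                        ○ open, literals {r=F, s=T, t=F}.
              branch 1.1.2.2 (add ¬(r ↔ t), ¬(p → s)):
                ¬(p → s): α-rule — add p, ¬s.
                ¬(r ↔ t): β-rule — branch into r, ¬t  //  ¬r, t.
                  branch 1.1.2.2.1 (add r, ¬t):
                    ○ open, literals {p=T, r=T, s=F, t=F}.
                  branch 1.1.2.2.2 (add ¬r, t):
                    ○ open, literals {p=T, r=F, s=F, t=T}.
      branch 1.2 (add ¬(r ↔ p)):
        ¬(r ↔ p): β-rule — branch into r, ¬p  //  ¬r, p.
          branch 1.2.1 (add r, ¬p):
            ○ open, literals {p=F, r=T}.
          branch 1.2.2 (add ¬r, p):
            ○ open, literals {p=T, r=F}.
  branch 2 (add ¬t):
    ○ open, literals {t=F}.
1 branch closed, 9 open.
An open branch gives a countermodel: p=F, r=T, t=T (unmentioned atoms arbitrary); under it the original formula is false.

Not valid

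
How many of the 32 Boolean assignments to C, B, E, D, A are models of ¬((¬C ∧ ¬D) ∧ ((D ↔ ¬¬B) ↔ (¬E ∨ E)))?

28

Initial set: {¬((¬C ∧ ¬D) ∧ ((D ↔ ¬¬B) ↔ (¬E ∨ E)))}.
¬((¬C ∧ ¬D) ∧ ((D ↔ ¬¬B) ↔ (¬E ∨ E))): β-rule — branch into ¬(¬C ∧ ¬D)  //  ¬((D ↔ ¬¬B) ↔ (¬E ∨ E)).
  branch 1 (add ¬(¬C ∧ ¬D)):
    ¬(¬C ∧ ¬D): β-rule — branch into ¬¬C  //  ¬¬D.
      branch 1.1 (add ¬¬C):
        ○ open, literals {C=T}.
      branch 1.2 (add ¬¬D):
        ○ open, literals {D=T}.
  branch 2 (add ¬((D ↔ ¬¬B) ↔ (¬E ∨ E))):
    ¬((D ↔ ¬¬B) ↔ (¬E ∨ E)): β-rule — branch into (D ↔ ¬¬B), ¬(¬E ∨ E)  //  ¬(D ↔ ¬¬B), (¬E ∨ E).
      branch 2.1 (add (D ↔ ¬¬B), ¬(¬E ∨ E)):
        ¬(¬E ∨ E): α-rule — add ¬¬E, ¬E.
        × closes — contains both E and ¬E.
      branch 2.2 (add ¬(D ↔ ¬¬B), (¬E ∨ E)):
        ¬(D ↔ ¬¬B): β-rule — branch into D, ¬¬¬B  //  ¬D, ¬¬B.
          branch 2.2.1 (add D, ¬¬¬B):
            ¬¬¬B: drop double negation, giving ¬B.
            (¬E ∨ E): β-rule — branch into ¬E  //  E.
              branch 2.2.1.1 (add ¬E):
                ○ open, literals {B=F, D=T, E=F}.
              branch 2.2.1.2 (add E):
                ○ open, literals {B=F, D=T, E=T}.
          branch 2.2.2 (add ¬D, ¬¬B):
            ¬¬B: drop double negation, giving B.
            (¬E ∨ E): β-rule — branch into ¬E  //  E.
              branch 2.2.2.1 (add ¬E):
                ○ open, literals {B=T, D=F, E=F}.
              branch 2.2.2.2 (add E):
                ○ open, literals {B=T, D=F, E=T}.
1 branch closed, 6 open.
Each open branch fixes some atoms; the unmentioned ones are free. Counting distinct full assignments: branch {C=T} (B, E, D, A) contributes 16 new; branch {D=T} (C, B, E, A) contributes 8 new; branch {B=F, D=T, E=F} (C, A) contributes 0 new; branch {B=F, D=T, E=T} (C, A) contributes 0 new; branch {B=T, D=F, E=F} (C, A) contributes 2 new; branch {B=T, D=F, E=T} (C, A) contributes 2 new. Total: 28.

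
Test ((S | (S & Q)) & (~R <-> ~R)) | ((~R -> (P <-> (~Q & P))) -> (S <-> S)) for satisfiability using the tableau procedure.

Satisfiable

Initial set: {T (((S | (S & Q)) & (~R <-> ~R)) | ((~R -> (P <-> (~Q & P))) -> (S <-> S)))}.
T (((S | (S & Q)) & (~R <-> ~R)) | ((~R -> (P <-> (~Q & P))) -> (S <-> S))): β-rule — branch into T ((S | (S & Q)) & (~R <-> ~R))  //  T ((~R -> (P <-> (~Q & P))) -> (S <-> S)).
  branch 1 (add T ((S | (S & Q)) & (~R <-> ~R))):
    T ((S | (S & Q)) & (~R <-> ~R)): α-rule — add T (S | (S & Q)), T (~R <-> ~R).
    T (S | (S & Q)): β-rule — branch into T S  //  T (S & Q).
      branch 1.1 (add T S):
        T (~R <-> ~R): β-rule — branch into T ~R, T ~R  //  F ~R, F ~R.
          branch 1.1.1 (add T ~R, T ~R):
            ○ open, literals {R=0, S=1}.
          branch 1.1.2 (add F ~R, F ~R):
            ○ open, literals {R=1, S=1}.
      branch 1.2 (add T (S & Q)):
        T (S & Q): α-rule — add T S, T Q.
        T (~R <-> ~R): β-rule — branch into T ~R, T ~R  //  F ~R, F ~R.
          branch 1.2.1 (add T ~R, T ~R):
            ○ open, literals {Q=1, R=0, S=1}.
          branch 1.2.2 (add F ~R, F ~R):
            ○ open, literals {Q=1, R=1, S=1}.
  branch 2 (add T ((~R -> (P <-> (~Q & P))) -> (S <-> S))):
    T ((~R -> (P <-> (~Q & P))) -> (S <-> S)): β-rule — branch into F (~R -> (P <-> (~Q & P)))  //  T (S <-> S).
      branch 2.1 (add F (~R -> (P <-> (~Q & P)))):
        F (~R -> (P <-> (~Q & P))): α-rule — add T ~R, F (P <-> (~Q & P)).
        F (P <-> (~Q & P)): β-rule — branch into T P, F (~Q & P)  //  F P, T (~Q & P).
          branch 2.1.1 (add T P, F (~Q & P)):
            F (~Q & P): β-rule — branch into F ~Q  //  F P.
              branch 2.1.1.1 (add F ~Q):
                ○ open, literals {P=1, Q=1, R=0}.
              branch 2.1.1.2 (add F P):
                × closes — contains both P and ~P.
          branch 2.1.2 (add F P, T (~Q & P)):
            T (~Q & P): α-rule — add T ~Q, T P.
            × closes — contains both P and ~P.
      branch 2.2 (add T (S <-> S)):
        T (S <-> S): β-rule — branch into T S, T S  //  F S, F S.
          branch 2.2.1 (add T S, T S):
            ○ open, literals {S=1}.
          branch 2.2.2 (add F S, F S):
            ○ open, literals {S=0}.
2 branches closed, 7 open.
An open branch gives a satisfying assignment: R=0, S=1.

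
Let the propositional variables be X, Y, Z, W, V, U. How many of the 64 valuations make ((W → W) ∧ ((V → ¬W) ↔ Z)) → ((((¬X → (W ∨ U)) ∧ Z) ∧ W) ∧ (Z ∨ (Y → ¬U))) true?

Initial set: {(((W → W) ∧ ((V → ¬W) ↔ Z)) → ((((¬X → (W ∨ U)) ∧ Z) ∧ W) ∧ (Z ∨ (Y → ¬U))))}.
(((W → W) ∧ ((V → ¬W) ↔ Z)) → ((((¬X → (W ∨ U)) ∧ Z) ∧ W) ∧ (Z ∨ (Y → ¬U)))): β-rule — branch into ¬((W → W) ∧ ((V → ¬W) ↔ Z))  //  ((((¬X → (W ∨ U)) ∧ Z) ∧ W) ∧ (Z ∨ (Y → ¬U))).
  branch 1 (add ¬((W → W) ∧ ((V → ¬W) ↔ Z))):
    ¬((W → W) ∧ ((V → ¬W) ↔ Z)): β-rule — branch into ¬(W → W)  //  ¬((V → ¬W) ↔ Z).
      branch 1.1 (add ¬(W → W)):
        ¬(W → W): α-rule — add W, ¬W.
        × closes — contains both W and ¬W.
      branch 1.2 (add ¬((V → ¬W) ↔ Z)):
        ¬((V → ¬W) ↔ Z): β-rule — branch into (V → ¬W), ¬Z  //  ¬(V → ¬W), Z.
          branch 1.2.1 (add (V → ¬W), ¬Z):
            (V → ¬W): β-rule — branch into ¬V  //  ¬W.
              branch 1.2.1.1 (add ¬V):
                ○ open, literals {V=0, Z=0}.
              branch 1.2.1.2 (add ¬W):
                ○ open, literals {W=0, Z=0}.
          branch 1.2.2 (add ¬(V → ¬W), Z):
            ¬(V → ¬W): α-rule — add V, ¬¬W.
            ○ open, literals {V=1, W=1, Z=1}.
  branch 2 (add ((((¬X → (W ∨ U)) ∧ Z) ∧ W) ∧ (Z ∨ (Y → ¬U)))):
    ((((¬X → (W ∨ U)) ∧ Z) ∧ W) ∧ (Z ∨ (Y → ¬U))): α-rule — add (((¬X → (W ∨ U)) ∧ Z) ∧ W), (Z ∨ (Y → ¬U)).
    (((¬X → (W ∨ U)) ∧ Z) ∧ W): α-rule — add ((¬X → (W ∨ U)) ∧ Z), W.
    ((¬X → (W ∨ U)) ∧ Z): α-rule — add (¬X → (W ∨ U)), Z.
    (Z ∨ (Y → ¬U)): β-rule — branch into Z  //  (Y → ¬U).
      branch 2.1 (add Z):
        (¬X → (W ∨ U)): β-rule — branch into ¬¬X  //  (W ∨ U).
          branch 2.1.1 (add ¬¬X):
            ○ open, literals {W=1, X=1, Z=1}.
          branch 2.1.2 (add (W ∨ U)):
            (W ∨ U): β-rule — branch into W  //  U.
              branch 2.1.2.1 (add W):
                ○ open, literals {W=1, Z=1}.
              branch 2.1.2.2 (add U):
                ○ open, literals {U=1, W=1, Z=1}.
      branch 2.2 (add (Y → ¬U)):
        (¬X → (W ∨ U)): β-rule — branch into ¬¬X  //  (W ∨ U).
          branch 2.2.1 (add ¬¬X):
            (Y → ¬U): β-rule — branch into ¬Y  //  ¬U.
              branch 2.2.1.1 (add ¬Y):
                ○ open, literals {W=1, X=1, Y=0, Z=1}.
              branch 2.2.1.2 (add ¬U):
                ○ open, literals {U=0, W=1, X=1, Z=1}.
          branch 2.2.2 (add (W ∨ U)):
            (Y → ¬U): β-rule — branch into ¬Y  //  ¬U.
              branch 2.2.2.1 (add ¬Y):
                (W ∨ U): β-rule — branch into W  //  U.
                  branch 2.2.2.1.1 (add W):
                    ○ open, literals {W=1, Y=0, Z=1}.
                  branch 2.2.2.1.2 (add U):
                    ○ open, literals {U=1, W=1, Y=0, Z=1}.
              branch 2.2.2.2 (add ¬U):
                (W ∨ U): β-rule — branch into W  //  U.
                  branch 2.2.2.2.1 (add W):
                    ○ open, literals {U=0, W=1, Z=1}.
                  branch 2.2.2.2.2 (add U):
                    × closes — contains both U and ¬U.
2 branches closed, 11 open.
Each open branch fixes some atoms; the unmentioned ones are free. Counting distinct full assignments: branch {V=0, Z=0} (X, Y, W, U) contributes 16 new; branch {W=0, Z=0} (X, Y, V, U) contributes 8 new; branch {V=1, W=1, Z=1} (X, Y, U) contributes 8 new; branch {W=1, X=1, Z=1} (Y, V, U) contributes 4 new; branch {W=1, Z=1} (X, Y, V, U) contributes 4 new; branch {U=1, W=1, Z=1} (X, Y, V) contributes 0 new; branch {W=1, X=1, Y=0, Z=1} (V, U) contributes 0 new; branch {U=0, W=1, X=1, Z=1} (Y, V) contributes 0 new; branch {W=1, Y=0, Z=1} (X, V, U) contributes 0 new; branch {U=1, W=1, Y=0, Z=1} (X, V) contributes 0 new; branch {U=0, W=1, Z=1} (X, Y, V) contributes 0 new. Total: 40.

40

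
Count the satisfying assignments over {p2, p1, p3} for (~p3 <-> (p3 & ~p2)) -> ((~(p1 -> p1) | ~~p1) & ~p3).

Initial set: {((~p3 <-> (p3 & ~p2)) -> ((~(p1 -> p1) | ~~p1) & ~p3))}.
((~p3 <-> (p3 & ~p2)) -> ((~(p1 -> p1) | ~~p1) & ~p3)): β-rule — branch into ~(~p3 <-> (p3 & ~p2))  //  ((~(p1 -> p1) | ~~p1) & ~p3).
  branch 1 (add ~(~p3 <-> (p3 & ~p2))):
    ~(~p3 <-> (p3 & ~p2)): β-rule — branch into ~p3, ~(p3 & ~p2)  //  ~~p3, (p3 & ~p2).
      branch 1.1 (add ~p3, ~(p3 & ~p2)):
        ~(p3 & ~p2): β-rule — branch into ~p3  //  ~~p2.
          branch 1.1.1 (add ~p3):
            ○ open, literals {p3=F}.
          branch 1.1.2 (add ~~p2):
            ○ open, literals {p2=T, p3=F}.
      branch 1.2 (add ~~p3, (p3 & ~p2)):
        (p3 & ~p2): α-rule — add p3, ~p2.
        ○ open, literals {p2=F, p3=T}.
  branch 2 (add ((~(p1 -> p1) | ~~p1) & ~p3)):
    ((~(p1 -> p1) | ~~p1) & ~p3): α-rule — add (~(p1 -> p1) | ~~p1), ~p3.
    (~(p1 -> p1) | ~~p1): β-rule — branch into ~(p1 -> p1)  //  ~~p1.
      branch 2.1 (add ~(p1 -> p1)):
        ~(p1 -> p1): α-rule — add p1, ~p1.
        × closes — contains both p1 and ~p1.
      branch 2.2 (add ~~p1):
        ~~p1: drop double negation, giving p1.
        ○ open, literals {p1=T, p3=F}.
1 branch closed, 4 open.
Each open branch fixes some atoms; the unmentioned ones are free. Counting distinct full assignments: branch {p3=F} (p2, p1) contributes 4 new; branch {p2=T, p3=F} (p1) contributes 0 new; branch {p2=F, p3=T} (p1) contributes 2 new; branch {p1=T, p3=F} (p2) contributes 0 new. Total: 6.

6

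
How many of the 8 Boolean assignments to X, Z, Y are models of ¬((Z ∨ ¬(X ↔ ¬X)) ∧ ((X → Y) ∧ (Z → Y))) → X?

Initial set: {(¬((Z ∨ ¬(X ↔ ¬X)) ∧ ((X → Y) ∧ (Z → Y))) → X)}.
(¬((Z ∨ ¬(X ↔ ¬X)) ∧ ((X → Y) ∧ (Z → Y))) → X): β-rule — branch into ¬¬((Z ∨ ¬(X ↔ ¬X)) ∧ ((X → Y) ∧ (Z → Y)))  //  X.
  branch 1 (add ¬¬((Z ∨ ¬(X ↔ ¬X)) ∧ ((X → Y) ∧ (Z → Y)))):
    ¬¬((Z ∨ ¬(X ↔ ¬X)) ∧ ((X → Y) ∧ (Z → Y))): α-rule — add (Z ∨ ¬(X ↔ ¬X)), ((X → Y) ∧ (Z → Y)).
    ((X → Y) ∧ (Z → Y)): α-rule — add (X → Y), (Z → Y).
    (Z ∨ ¬(X ↔ ¬X)): β-rule — branch into Z  //  ¬(X ↔ ¬X).
      branch 1.1 (add Z):
        (X → Y): β-rule — branch into ¬X  //  Y.
          branch 1.1.1 (add ¬X):
            (Z → Y): β-rule — branch into ¬Z  //  Y.
              branch 1.1.1.1 (add ¬Z):
                × closes — contains both Z and ¬Z.
              branch 1.1.1.2 (add Y):
                ○ open, literals {X=0, Y=1, Z=1}.
          branch 1.1.2 (add Y):
            (Z → Y): β-rule — branch into ¬Z  //  Y.
              branch 1.1.2.1 (add ¬Z):
                × closes — contains both Z and ¬Z.
              branch 1.1.2.2 (add Y):
                ○ open, literals {Y=1, Z=1}.
      branch 1.2 (add ¬(X ↔ ¬X)):
        (X → Y): β-rule — branch into ¬X  //  Y.
          branch 1.2.1 (add ¬X):
            (Z → Y): β-rule — branch into ¬Z  //  Y.
              branch 1.2.1.1 (add ¬Z):
                ¬(X ↔ ¬X): β-rule — branch into X, ¬¬X  //  ¬X, ¬X.
                  branch 1.2.1.1.1 (add X, ¬¬X):
                    × closes — contains both X and ¬X.
                  branch 1.2.1.1.2 (add ¬X, ¬X):
                    ○ open, literals {X=0, Z=0}.
              branch 1.2.1.2 (add Y):
                ¬(X ↔ ¬X): β-rule — branch into X, ¬¬X  //  ¬X, ¬X.
                  branch 1.2.1.2.1 (add X, ¬¬X):
                    × closes — contains both X and ¬X.
                  branch 1.2.1.2.2 (add ¬X, ¬X):
                    ○ open, literals {X=0, Y=1}.
          branch 1.2.2 (add Y):
            (Z → Y): β-rule — branch into ¬Z  //  Y.
              branch 1.2.2.1 (add ¬Z):
                ¬(X ↔ ¬X): β-rule — branch into X, ¬¬X  //  ¬X, ¬X.
                  branch 1.2.2.1.1 (add X, ¬¬X):
                    ○ open, literals {X=1, Y=1, Z=0}.
                  branch 1.2.2.1.2 (add ¬X, ¬X):
                    ○ open, literals {X=0, Y=1, Z=0}.
              branch 1.2.2.2 (add Y):
                ¬(X ↔ ¬X): β-rule — branch into X, ¬¬X  //  ¬X, ¬X.
                  branch 1.2.2.2.1 (add X, ¬¬X):
                    ○ open, literals {X=1, Y=1}.
                  branch 1.2.2.2.2 (add ¬X, ¬X):
                    ○ open, literals {X=0, Y=1}.
  branch 2 (add X):
    ○ open, literals {X=1}.
4 branches closed, 9 open.
Each open branch fixes some atoms; the unmentioned ones are free. Counting distinct full assignments: branch {X=0, Y=1, Z=1} (none free) contributes 1 new; branch {Y=1, Z=1} (X) contributes 1 new; branch {X=0, Z=0} (Y) contributes 2 new; branch {X=0, Y=1} (Z) contributes 0 new; branch {X=1, Y=1, Z=0} (none free) contributes 1 new; branch {X=0, Y=1, Z=0} (none free) contributes 0 new; branch {X=1, Y=1} (Z) contributes 0 new; branch {X=0, Y=1} (Z) contributes 0 new; branch {X=1} (Z, Y) contributes 2 new. Total: 7.

7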